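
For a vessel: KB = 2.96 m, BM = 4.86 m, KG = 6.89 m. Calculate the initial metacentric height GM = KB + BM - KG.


Formula: GM = KB + BM - KG
Step 1 — KM = KB + BM = 2.96 + 4.86 = 7.82 m
Step 2 — GM = KM - KG = 7.82 - 6.89 = 0.93 m

0.93 m


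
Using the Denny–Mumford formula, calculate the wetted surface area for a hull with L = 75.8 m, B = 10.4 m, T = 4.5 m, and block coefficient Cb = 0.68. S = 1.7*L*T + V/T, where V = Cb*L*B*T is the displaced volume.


Formula: S = 1.7*L*T + V/T with V = Cb*L*B*T, i.e. S = L * (1.7*T + Cb*B)
Step 1 — 1.7*T = 1.7 * 4.5 = 7.65 m
Step 2 — Cb*B = 0.68 * 10.4 = 7.072 m
Step 3 — 1.7*T + Cb*B = 7.65 + 7.072 = 14.722 m
Step 4 — S = 75.8 * 14.722 ≈ 1115.9 m^2 (5 s.f.)

1115.9 m^2


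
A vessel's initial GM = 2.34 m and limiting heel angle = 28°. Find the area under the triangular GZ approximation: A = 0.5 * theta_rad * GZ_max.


Formula: GZ_max = GM * sin(theta); Area = 0.5 * theta_rad * GZ_max
Step 1 — GZ_max = 2.34 * sin(28°) = 2.34 * 0.469472 = 1.098564 m
Step 2 — theta_rad = 28 * pi/180 = 0.488692 rad
Step 3 — Area = 0.5 * 0.488692 * 1.098564 ≈ 0.26843 m·rad (5 s.f.)

0.26843 m·rad


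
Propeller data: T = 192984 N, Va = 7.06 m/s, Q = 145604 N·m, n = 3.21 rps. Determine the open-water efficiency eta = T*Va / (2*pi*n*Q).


Formula: eta = T * Va / (2 * pi * n * Q)
Step 1 — numerator = T * Va = 192984 * 7.06 = 1362467.04
Step 2 — 2 * pi * n = 2 * pi * 3.21 = 20.169025
Step 3 — denominator = 20.169025 * 145604 = 2936690.72
Step 4 — eta = 1362467.04 / 2936690.72 ≈ 0.46395 (5 s.f.)

0.46395


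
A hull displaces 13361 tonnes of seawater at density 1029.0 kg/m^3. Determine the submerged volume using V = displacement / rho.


Formula: V = mass / rho
Step 1 — convert tonnes to kg: 13361 t * 1000 = 13361000 kg
Step 2 — V = 13361000 / 1029.0 ≈ 12984 m^3 (5 s.f.)

12984 m^3


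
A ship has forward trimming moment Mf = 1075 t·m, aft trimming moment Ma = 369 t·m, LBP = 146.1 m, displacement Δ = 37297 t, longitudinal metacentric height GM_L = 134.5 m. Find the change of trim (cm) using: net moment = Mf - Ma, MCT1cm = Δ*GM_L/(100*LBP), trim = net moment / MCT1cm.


Formula: net trimming moment = Mf - Ma; MCT1cm = Δ*GM_L/(100*LBP); trim = net moment / MCT1cm
Step 1 — net trimming moment = 1075 - 369 = 706 t·m
Step 2 — MCT1cm = 37297 * 134.5 / (100 * 146.1) = 343.357 t·m/cm
Step 3 — trim = 706 / 343.357 ≈ 2.0562 cm (5 s.f.)

2.0562 cm


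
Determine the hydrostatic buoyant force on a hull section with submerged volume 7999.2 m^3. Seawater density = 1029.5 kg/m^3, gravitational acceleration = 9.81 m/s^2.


Formula: Fb = rho * g * V
Substituting: Fb = 1029.5 * 9.81 * 7999.2
Intermediate: 1029.5 * 9.81 = 10099.395
Result: Fb = 10099.395 * 7999.2 ≈ 80787000 N (5 s.f.)

80787000 N


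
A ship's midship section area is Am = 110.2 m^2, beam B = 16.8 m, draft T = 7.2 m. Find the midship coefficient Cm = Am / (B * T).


Formula: Cm = Am / (B * T)
Step 1 — B * T = 16.8 * 7.2 = 120.96 m^2
Step 2 — Cm = 110.2 / 120.96 ≈ 0.91104 (5 s.f.)

0.91104


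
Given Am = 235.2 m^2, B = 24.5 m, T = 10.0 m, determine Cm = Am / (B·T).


Formula: Cm = Am / (B * T)
Step 1 — B * T = 24.5 * 10.0 = 245.0 m^2
Step 2 — Cm = 235.2 / 245.0 ≈ 0.96000 (5 s.f.)

0.96000


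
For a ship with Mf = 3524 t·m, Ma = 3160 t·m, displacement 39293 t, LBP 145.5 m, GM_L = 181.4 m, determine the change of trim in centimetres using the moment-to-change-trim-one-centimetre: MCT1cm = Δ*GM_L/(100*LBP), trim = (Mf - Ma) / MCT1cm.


Formula: net trimming moment = Mf - Ma; MCT1cm = Δ*GM_L/(100*LBP); trim = net moment / MCT1cm
Step 1 — net trimming moment = 3524 - 3160 = 364 t·m
Step 2 — MCT1cm = 39293 * 181.4 / (100 * 145.5) = 489.8797 t·m/cm
Step 3 — trim = 364 / 489.8797 ≈ 0.74304 cm (5 s.f.)

0.74304 cm


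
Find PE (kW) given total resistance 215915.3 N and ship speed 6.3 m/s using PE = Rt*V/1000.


Formula: PE = Rt * V / 1000 (kW)
Step 1 — PE (W) = 215915.3 * 6.3 = 1360266.39 W
Step 2 — PE (kW) = 1360266.39 / 1000 ≈ 1360.3 kW (5 s.f.)

1360.3 kW


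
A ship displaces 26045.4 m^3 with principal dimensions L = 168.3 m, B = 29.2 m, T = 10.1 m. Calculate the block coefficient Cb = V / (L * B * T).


Formula: Cb = V / (L * B * T)
Step 1 — L * B * T = 168.3 * 29.2 * 10.1 = 49635.036 m^3
Step 2 — Cb = 26045.4 / 49635.036 ≈ 0.52474 (5 s.f.)

0.52474


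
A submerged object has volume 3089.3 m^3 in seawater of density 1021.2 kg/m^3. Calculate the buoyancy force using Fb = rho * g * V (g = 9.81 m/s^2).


Formula: Fb = rho * g * V
Substituting: Fb = 1021.2 * 9.81 * 3089.3
Intermediate: 1021.2 * 9.81 = 10017.972
Result: Fb = 10017.972 * 3089.3 ≈ 30949000 N (5 s.f.)

30949000 N


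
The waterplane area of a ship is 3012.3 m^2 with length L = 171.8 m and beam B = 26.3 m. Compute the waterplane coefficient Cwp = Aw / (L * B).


Formula: Cwp = Aw / (L * B)
Step 1 — L * B = 171.8 * 26.3 = 4518.34 m^2
Step 2 — Cwp = 3012.3 / 4518.34 ≈ 0.66668 (5 s.f.)

0.66668


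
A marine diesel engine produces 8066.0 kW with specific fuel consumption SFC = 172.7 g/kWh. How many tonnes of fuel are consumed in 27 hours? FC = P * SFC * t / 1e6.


Formula: FC (tonnes) = P * SFC * t / 1,000,000
Step 1 — P * SFC * t = 8066.0 * 172.7 * 27 = 37610951.4 g
Step 2 — FC (tonnes) = 37610951.4 / 1,000,000 ≈ 37.611 tonnes (5 s.f.)

37.611 tonnes


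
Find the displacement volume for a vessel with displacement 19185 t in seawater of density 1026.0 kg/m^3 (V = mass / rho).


Formula: V = mass / rho
Step 1 — convert tonnes to kg: 19185 t * 1000 = 19185000 kg
Step 2 — V = 19185000 / 1026.0 ≈ 18699 m^3 (5 s.f.)

18699 m^3


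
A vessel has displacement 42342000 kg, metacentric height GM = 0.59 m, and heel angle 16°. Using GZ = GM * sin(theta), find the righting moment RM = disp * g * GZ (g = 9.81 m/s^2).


Formula: GZ = GM * sin(theta); RM = disp * g * GZ
Step 1 — GZ = 0.59 * sin(16°) = 0.59 * 0.275637 = 0.162626 m
Step 2 — RM = 42342000 * 9.81 * 0.162626 ≈ 67551000 N·m (5 s.f.)

67551000 N·m


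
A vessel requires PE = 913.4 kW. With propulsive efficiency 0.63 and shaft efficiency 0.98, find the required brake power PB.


Formula: PB = PE / (eta_D * eta_S)
Step 1 — combined efficiency = eta_D * eta_S = 0.63 * 0.98 = 0.6174
Step 2 — PB = 913.4 / 0.6174 ≈ 1479.4 kW (5 s.f.)

1479.4 kW


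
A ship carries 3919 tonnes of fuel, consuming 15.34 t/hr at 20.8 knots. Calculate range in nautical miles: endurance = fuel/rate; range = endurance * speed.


Formula: endurance = fuel / rate; range = endurance * speed
Step 1 — endurance = 3919 / 15.34 = 255.4759 hours
Step 2 — range = 255.4759 * 20.8 ≈ 5313.9 nautical miles (5 s.f.)

5313.9 NM


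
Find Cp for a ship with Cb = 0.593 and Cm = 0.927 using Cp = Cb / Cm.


Formula: Cp = Cb / Cm
Substituting: Cp = 0.593 / 0.927
Result: Cp ≈ 0.63970 (5 s.f.)

0.63970


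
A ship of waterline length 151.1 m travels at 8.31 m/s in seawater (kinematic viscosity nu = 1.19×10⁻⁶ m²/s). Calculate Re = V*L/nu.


Formula: Re = V * L / nu
Step 1 — V * L = 8.31 * 151.1 = 1255.641 m^2/s
Step 2 — Re = 1255.641 / 1.19e-6 = 1.06e+09

1.06e+09


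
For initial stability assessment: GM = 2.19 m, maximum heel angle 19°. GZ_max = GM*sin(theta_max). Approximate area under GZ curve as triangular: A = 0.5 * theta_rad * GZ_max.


Formula: GZ_max = GM * sin(theta); Area = 0.5 * theta_rad * GZ_max
Step 1 — GZ_max = 2.19 * sin(19°) = 2.19 * 0.325568 = 0.712994 m
Step 2 — theta_rad = 19 * pi/180 = 0.331613 rad
Step 3 — Area = 0.5 * 0.331613 * 0.712994 ≈ 0.11822 m·rad (5 s.f.)

0.11822 m·rad


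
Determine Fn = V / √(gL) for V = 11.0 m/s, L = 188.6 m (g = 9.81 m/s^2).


Formula: Fn = V / sqrt(g * L)
Step 1 — g * L = 9.81 * 188.6 = 1850.166
Step 2 — sqrt(g * L) = sqrt(1850.166) = 43.013556
Step 3 — Fn = 11.0 / 43.013556 ≈ 0.25573 (5 s.f.)

0.25573


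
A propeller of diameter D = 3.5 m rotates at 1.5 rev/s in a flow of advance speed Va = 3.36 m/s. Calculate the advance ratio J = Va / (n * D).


Formula: J = Va / (n * D)
Step 1 — n * D = 1.5 * 3.5 = 5.25
Step 2 — J = 3.36 / 5.25 ≈ 0.64000 (5 s.f.)

0.64000


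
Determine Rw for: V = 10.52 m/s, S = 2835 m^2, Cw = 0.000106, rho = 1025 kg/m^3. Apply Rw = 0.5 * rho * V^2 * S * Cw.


Formula: Rw = 0.5 * rho * V^2 * S * Cw
Step 1 — V^2 = 10.52^2 = 110.6704
Step 2 — 0.5 * rho * V^2 = 0.5 * 1025 * 110.6704 = 56718.58
Step 3 — Rw = 56718.58 * 2835 * 0.000106 ≈ 17045 N (5 s.f.)

17045 N


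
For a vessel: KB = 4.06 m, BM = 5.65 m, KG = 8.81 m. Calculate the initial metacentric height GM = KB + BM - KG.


Formula: GM = KB + BM - KG
Step 1 — KM = KB + BM = 4.06 + 5.65 = 9.71 m
Step 2 — GM = KM - KG = 9.71 - 8.81 = 0.9 m

0.9 m


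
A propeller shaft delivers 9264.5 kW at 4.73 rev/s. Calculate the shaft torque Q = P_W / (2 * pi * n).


Formula: Q = P_W / (2 * pi * n)
Step 1 — P_W = 9264.5 kW * 1000 = 9264500.0 W
Step 2 — 2 * pi * n = 2 * pi * 4.73 = 29.719467
Step 3 — Q = 9264500.0 / 29.719467 ≈ 311730 N·m (5 s.f.)

311730 N·m


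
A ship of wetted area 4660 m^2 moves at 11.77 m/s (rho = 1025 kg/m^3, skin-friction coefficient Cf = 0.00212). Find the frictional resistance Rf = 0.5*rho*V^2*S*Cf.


Formula: Rf = 0.5 * rho * V^2 * S * Cf
Step 1 — V^2 = 11.77^2 = 138.5329
Step 2 — 0.5 * rho * V^2 = 0.5 * 1025 * 138.5329 = 70998.11125
Step 3 — Rf = 70998.11125 * 4660 * 0.00212 ≈ 701400 N (5 s.f.)

701400 N


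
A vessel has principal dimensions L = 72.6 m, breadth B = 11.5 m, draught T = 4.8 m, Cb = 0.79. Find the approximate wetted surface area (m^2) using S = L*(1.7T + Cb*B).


Formula: S = 1.7*L*T + V/T with V = Cb*L*B*T, i.e. S = L * (1.7*T + Cb*B)
Step 1 — 1.7*T = 1.7 * 4.8 = 8.16 m
Step 2 — Cb*B = 0.79 * 11.5 = 9.085 m
Step 3 — 1.7*T + Cb*B = 8.16 + 9.085 = 17.245 m
Step 4 — S = 72.6 * 17.245 ≈ 1252.0 m^2 (5 s.f.)

1252.0 m^2


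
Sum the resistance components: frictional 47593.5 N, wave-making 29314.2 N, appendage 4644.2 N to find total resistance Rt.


Formula: Rt = Rf + Rw + Ra
Substituting: Rt = 47593.5 + 29314.2 + 4644.2
Result: Rt = 81551.9 N

81551.9 N


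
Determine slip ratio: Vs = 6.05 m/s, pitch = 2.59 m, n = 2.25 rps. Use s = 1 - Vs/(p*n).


Formula: s = 1 - Vs / (p * n)
Step 1 — p * n = 2.59 * 2.25 = 5.8275
Step 2 — Vs / (p*n) = 6.05 / 5.8275 = 1.038181 (6 d.p.)
Step 3 — s = 1 - 1.038181 = -0.038181

-0.038181


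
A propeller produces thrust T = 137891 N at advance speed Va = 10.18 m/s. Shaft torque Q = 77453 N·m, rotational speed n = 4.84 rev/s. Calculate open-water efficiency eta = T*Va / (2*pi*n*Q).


Formula: eta = T * Va / (2 * pi * n * Q)
Step 1 — numerator = T * Va = 137891 * 10.18 = 1403730.38
Step 2 — 2 * pi * n = 2 * pi * 4.84 = 30.410617
Step 3 — denominator = 30.410617 * 77453 = 2355393.52
Step 4 — eta = 1403730.38 / 2355393.52 ≈ 0.59596 (5 s.f.)

0.59596


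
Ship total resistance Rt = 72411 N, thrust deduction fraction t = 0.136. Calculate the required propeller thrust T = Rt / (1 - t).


Formula: T = Rt / (1 - t)
Step 1 — (1 - t) = 1 - 0.136 = 0.864
Step 2 — T = 72411 / 0.864 ≈ 83809 N (5 s.f.)

83809 N


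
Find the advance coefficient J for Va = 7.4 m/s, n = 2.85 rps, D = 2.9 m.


Formula: J = Va / (n * D)
Step 1 — n * D = 2.85 * 2.9 = 8.265
Step 2 — J = 7.4 / 8.265 ≈ 0.89534 (5 s.f.)

0.89534


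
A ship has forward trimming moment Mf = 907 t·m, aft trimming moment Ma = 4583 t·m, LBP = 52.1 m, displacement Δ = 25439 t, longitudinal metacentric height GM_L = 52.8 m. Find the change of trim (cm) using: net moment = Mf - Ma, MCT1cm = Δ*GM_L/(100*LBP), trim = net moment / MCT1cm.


Formula: net trimming moment = Mf - Ma; MCT1cm = Δ*GM_L/(100*LBP); trim = net moment / MCT1cm
Step 1 — net trimming moment = 907 - 4583 = -3676 t·m
Step 2 — MCT1cm = 25439 * 52.8 / (100 * 52.1) = 257.8079 t·m/cm
Step 3 — trim = -3676 / 257.8079 ≈ -14.259 cm (5 s.f.)

-14.259 cm


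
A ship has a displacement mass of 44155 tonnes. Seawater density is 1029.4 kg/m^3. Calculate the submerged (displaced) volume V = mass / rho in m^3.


Formula: V = mass / rho
Step 1 — convert tonnes to kg: 44155 t * 1000 = 44155000 kg
Step 2 — V = 44155000 / 1029.4 ≈ 42894 m^3 (5 s.f.)

42894 m^3


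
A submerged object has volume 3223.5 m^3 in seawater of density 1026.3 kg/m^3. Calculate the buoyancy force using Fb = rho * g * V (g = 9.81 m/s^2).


Formula: Fb = rho * g * V
Substituting: Fb = 1026.3 * 9.81 * 3223.5
Intermediate: 1026.3 * 9.81 = 10068.003
Result: Fb = 10068.003 * 3223.5 ≈ 32454000 N (5 s.f.)

32454000 N


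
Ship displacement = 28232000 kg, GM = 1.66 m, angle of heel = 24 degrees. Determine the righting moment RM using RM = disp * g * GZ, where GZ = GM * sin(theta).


Formula: GZ = GM * sin(theta); RM = disp * g * GZ
Step 1 — GZ = 1.66 * sin(24°) = 1.66 * 0.406737 = 0.675183 m
Step 2 — RM = 28232000 * 9.81 * 0.675183 ≈ 187000000 N·m (5 s.f.)

187000000 N·m


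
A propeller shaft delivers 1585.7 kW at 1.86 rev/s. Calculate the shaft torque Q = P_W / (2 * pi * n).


Formula: Q = P_W / (2 * pi * n)
Step 1 — P_W = 1585.7 kW * 1000 = 1585700.0 W
Step 2 — 2 * pi * n = 2 * pi * 1.86 = 11.686725
Step 3 — Q = 1585700.0 / 11.686725 ≈ 135680 N·m (5 s.f.)

135680 N·m


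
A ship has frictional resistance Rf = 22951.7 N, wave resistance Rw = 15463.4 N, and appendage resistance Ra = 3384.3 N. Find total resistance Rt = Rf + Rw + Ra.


Formula: Rt = Rf + Rw + Ra
Substituting: Rt = 22951.7 + 15463.4 + 3384.3
Result: Rt = 41799.4 N

41799.4 N


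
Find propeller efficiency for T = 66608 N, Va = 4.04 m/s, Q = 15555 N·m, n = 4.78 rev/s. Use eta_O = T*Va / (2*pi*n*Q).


Formula: eta = T * Va / (2 * pi * n * Q)
Step 1 — numerator = T * Va = 66608 * 4.04 = 269096.32
Step 2 — 2 * pi * n = 2 * pi * 4.78 = 30.033626
Step 3 — denominator = 30.033626 * 15555 = 467173.05
Step 4 — eta = 269096.32 / 467173.05 ≈ 0.57601 (5 s.f.)

0.57601


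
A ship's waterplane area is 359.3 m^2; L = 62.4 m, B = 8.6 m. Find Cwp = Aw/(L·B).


Formula: Cwp = Aw / (L * B)
Step 1 — L * B = 62.4 * 8.6 = 536.64 m^2
Step 2 — Cwp = 359.3 / 536.64 ≈ 0.66954 (5 s.f.)

0.66954


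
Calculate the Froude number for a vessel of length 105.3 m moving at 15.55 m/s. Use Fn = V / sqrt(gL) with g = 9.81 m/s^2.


Formula: Fn = V / sqrt(g * L)
Step 1 — g * L = 9.81 * 105.3 = 1032.993
Step 2 — sqrt(g * L) = sqrt(1032.993) = 32.140208
Step 3 — Fn = 15.55 / 32.140208 ≈ 0.48382 (5 s.f.)

0.48382


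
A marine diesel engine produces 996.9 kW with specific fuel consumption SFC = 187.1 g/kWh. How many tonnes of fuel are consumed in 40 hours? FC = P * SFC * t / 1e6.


Formula: FC (tonnes) = P * SFC * t / 1,000,000
Step 1 — P * SFC * t = 996.9 * 187.1 * 40 = 7460799.6 g
Step 2 — FC (tonnes) = 7460799.6 / 1,000,000 ≈ 7.4608 tonnes (5 s.f.)

7.4608 tonnes


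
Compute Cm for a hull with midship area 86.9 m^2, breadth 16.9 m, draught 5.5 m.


Formula: Cm = Am / (B * T)
Step 1 — B * T = 16.9 * 5.5 = 92.95 m^2
Step 2 — Cm = 86.9 / 92.95 ≈ 0.93491 (5 s.f.)

0.93491


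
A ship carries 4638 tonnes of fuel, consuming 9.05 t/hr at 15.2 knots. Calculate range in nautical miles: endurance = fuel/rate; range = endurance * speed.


Formula: endurance = fuel / rate; range = endurance * speed
Step 1 — endurance = 4638 / 9.05 = 512.4862 hours
Step 2 — range = 512.4862 * 15.2 ≈ 7789.8 nautical miles (5 s.f.)

7789.8 NM


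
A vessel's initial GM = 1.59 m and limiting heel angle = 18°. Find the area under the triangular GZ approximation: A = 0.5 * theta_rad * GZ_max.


Formula: GZ_max = GM * sin(theta); Area = 0.5 * theta_rad * GZ_max
Step 1 — GZ_max = 1.59 * sin(18°) = 1.59 * 0.309017 = 0.491337 m
Step 2 — theta_rad = 18 * pi/180 = 0.314159 rad
Step 3 — Area = 0.5 * 0.314159 * 0.491337 ≈ 0.077179 m·rad (5 s.f.)

0.077179 m·rad


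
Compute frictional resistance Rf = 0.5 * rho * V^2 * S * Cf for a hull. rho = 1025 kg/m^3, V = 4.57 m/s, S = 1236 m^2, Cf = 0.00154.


Formula: Rf = 0.5 * rho * V^2 * S * Cf
Step 1 — V^2 = 4.57^2 = 20.8849
Step 2 — 0.5 * rho * V^2 = 0.5 * 1025 * 20.8849 = 10703.51125
Step 3 — Rf = 10703.51125 * 1236 * 0.00154 ≈ 20373 N (5 s.f.)

20373 N


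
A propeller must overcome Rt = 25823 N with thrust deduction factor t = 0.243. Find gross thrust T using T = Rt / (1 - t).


Formula: T = Rt / (1 - t)
Step 1 — (1 - t) = 1 - 0.243 = 0.757
Step 2 — T = 25823 / 0.757 ≈ 34112 N (5 s.f.)

34112 N


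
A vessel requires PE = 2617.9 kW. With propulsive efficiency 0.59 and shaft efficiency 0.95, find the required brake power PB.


Formula: PB = PE / (eta_D * eta_S)
Step 1 — combined efficiency = eta_D * eta_S = 0.59 * 0.95 = 0.5605
Step 2 — PB = 2617.9 / 0.5605 ≈ 4670.7 kW (5 s.f.)

4670.7 kW


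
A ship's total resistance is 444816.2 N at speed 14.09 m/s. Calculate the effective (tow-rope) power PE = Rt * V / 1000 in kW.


Formula: PE = Rt * V / 1000 (kW)
Step 1 — PE (W) = 444816.2 * 14.09 = 6267460.258 W
Step 2 — PE (kW) = 6267460.258 / 1000 ≈ 6267.5 kW (5 s.f.)

6267.5 kW


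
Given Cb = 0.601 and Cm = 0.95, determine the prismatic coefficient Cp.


Formula: Cp = Cb / Cm
Substituting: Cp = 0.601 / 0.95
Result: Cp ≈ 0.63263 (5 s.f.)

0.63263


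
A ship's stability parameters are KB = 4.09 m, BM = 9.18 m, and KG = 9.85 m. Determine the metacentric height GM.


Formula: GM = KB + BM - KG
Step 1 — KM = KB + BM = 4.09 + 9.18 = 13.27 m
Step 2 — GM = KM - KG = 13.27 - 9.85 = 3.42 m

3.42 m


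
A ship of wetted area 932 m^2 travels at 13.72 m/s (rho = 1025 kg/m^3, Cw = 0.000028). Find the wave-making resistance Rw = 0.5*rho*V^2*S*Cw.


Formula: Rw = 0.5 * rho * V^2 * S * Cw
Step 1 — V^2 = 13.72^2 = 188.2384
Step 2 — 0.5 * rho * V^2 = 0.5 * 1025 * 188.2384 = 96472.18
Step 3 — Rw = 96472.18 * 932 * 0.000028 ≈ 2517.5 N (5 s.f.)

2517.5 N


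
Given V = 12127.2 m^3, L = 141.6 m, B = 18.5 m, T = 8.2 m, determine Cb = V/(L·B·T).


Formula: Cb = V / (L * B * T)
Step 1 — L * B * T = 141.6 * 18.5 * 8.2 = 21480.72 m^3
Step 2 — Cb = 12127.2 / 21480.72 ≈ 0.56456 (5 s.f.)

0.56456


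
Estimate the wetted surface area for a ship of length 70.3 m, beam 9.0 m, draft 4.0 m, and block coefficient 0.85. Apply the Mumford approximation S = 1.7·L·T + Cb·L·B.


Formula: S = 1.7*L*T + V/T with V = Cb*L*B*T, i.e. S = L * (1.7*T + Cb*B)
Step 1 — 1.7*T = 1.7 * 4.0 = 6.8 m
Step 2 — Cb*B = 0.85 * 9.0 = 7.65 m
Step 3 — 1.7*T + Cb*B = 6.8 + 7.65 = 14.45 m
Step 4 — S = 70.3 * 14.45 ≈ 1015.8 m^2 (5 s.f.)

1015.8 m^2


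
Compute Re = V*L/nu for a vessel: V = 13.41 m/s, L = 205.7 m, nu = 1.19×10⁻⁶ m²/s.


Formula: Re = V * L / nu
Step 1 — V * L = 13.41 * 205.7 = 2758.437 m^2/s
Step 2 — Re = 2758.437 / 1.19e-6 = 2.32e+09

2.32e+09


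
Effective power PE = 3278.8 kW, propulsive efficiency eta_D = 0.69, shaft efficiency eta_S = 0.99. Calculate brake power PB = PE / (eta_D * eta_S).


Formula: PB = PE / (eta_D * eta_S)
Step 1 — combined efficiency = eta_D * eta_S = 0.69 * 0.99 = 0.6831
Step 2 — PB = 3278.8 / 0.6831 ≈ 4799.9 kW (5 s.f.)

4799.9 kW


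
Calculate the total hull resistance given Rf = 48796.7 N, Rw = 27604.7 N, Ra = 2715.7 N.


Formula: Rt = Rf + Rw + Ra
Substituting: Rt = 48796.7 + 27604.7 + 2715.7
Result: Rt = 79117.1 N

79117.1 N


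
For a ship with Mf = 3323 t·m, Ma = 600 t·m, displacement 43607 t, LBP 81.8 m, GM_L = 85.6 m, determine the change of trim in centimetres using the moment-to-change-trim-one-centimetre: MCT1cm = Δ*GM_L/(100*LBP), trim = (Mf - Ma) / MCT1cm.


Formula: net trimming moment = Mf - Ma; MCT1cm = Δ*GM_L/(100*LBP); trim = net moment / MCT1cm
Step 1 — net trimming moment = 3323 - 600 = 2723 t·m
Step 2 — MCT1cm = 43607 * 85.6 / (100 * 81.8) = 456.3275 t·m/cm
Step 3 — trim = 2723 / 456.3275 ≈ 5.9672 cm (5 s.f.)

5.9672 cm


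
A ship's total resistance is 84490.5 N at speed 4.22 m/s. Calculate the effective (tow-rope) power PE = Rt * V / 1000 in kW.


Formula: PE = Rt * V / 1000 (kW)
Step 1 — PE (W) = 84490.5 * 4.22 = 356549.91 W
Step 2 — PE (kW) = 356549.91 / 1000 ≈ 356.55 kW (5 s.f.)

356.55 kW


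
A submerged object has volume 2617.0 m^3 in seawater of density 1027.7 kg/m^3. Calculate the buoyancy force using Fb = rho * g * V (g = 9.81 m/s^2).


Formula: Fb = rho * g * V
Substituting: Fb = 1027.7 * 9.81 * 2617.0
Intermediate: 1027.7 * 9.81 = 10081.737
Result: Fb = 10081.737 * 2617.0 ≈ 26384000 N (5 s.f.)

26384000 N


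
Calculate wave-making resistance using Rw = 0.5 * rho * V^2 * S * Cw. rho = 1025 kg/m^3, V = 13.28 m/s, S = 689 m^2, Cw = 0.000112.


Formula: Rw = 0.5 * rho * V^2 * S * Cw
Step 1 — V^2 = 13.28^2 = 176.3584
Step 2 — 0.5 * rho * V^2 = 0.5 * 1025 * 176.3584 = 90383.68
Step 3 — Rw = 90383.68 * 689 * 0.000112 ≈ 6974.7 N (5 s.f.)

6974.7 N


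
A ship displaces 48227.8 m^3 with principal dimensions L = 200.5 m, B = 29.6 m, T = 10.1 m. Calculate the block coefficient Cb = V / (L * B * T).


Formula: Cb = V / (L * B * T)
Step 1 — L * B * T = 200.5 * 29.6 * 10.1 = 59941.48 m^3
Step 2 — Cb = 48227.8 / 59941.48 ≈ 0.80458 (5 s.f.)

0.80458


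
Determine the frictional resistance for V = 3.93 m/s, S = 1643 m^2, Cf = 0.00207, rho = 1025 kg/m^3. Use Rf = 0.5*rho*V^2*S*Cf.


Formula: Rf = 0.5 * rho * V^2 * S * Cf
Step 1 — V^2 = 3.93^2 = 15.4449
Step 2 — 0.5 * rho * V^2 = 0.5 * 1025 * 15.4449 = 7915.51125
Step 3 — Rf = 7915.51125 * 1643 * 0.00207 ≈ 26921 N (5 s.f.)

26921 N


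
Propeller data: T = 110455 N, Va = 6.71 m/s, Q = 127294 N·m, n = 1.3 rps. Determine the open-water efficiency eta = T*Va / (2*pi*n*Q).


Formula: eta = T * Va / (2 * pi * n * Q)
Step 1 — numerator = T * Va = 110455 * 6.71 = 741153.05
Step 2 — 2 * pi * n = 2 * pi * 1.3 = 8.168141
Step 3 — denominator = 8.168141 * 127294 = 1039755.34
Step 4 — eta = 741153.05 / 1039755.34 ≈ 0.71281 (5 s.f.)

0.71281


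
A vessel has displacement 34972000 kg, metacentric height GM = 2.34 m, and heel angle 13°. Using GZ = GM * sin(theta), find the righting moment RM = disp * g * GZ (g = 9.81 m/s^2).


Formula: GZ = GM * sin(theta); RM = disp * g * GZ
Step 1 — GZ = 2.34 * sin(13°) = 2.34 * 0.224951 = 0.526385 m
Step 2 — RM = 34972000 * 9.81 * 0.526385 ≈ 180590000 N·m (5 s.f.)

180590000 N·m


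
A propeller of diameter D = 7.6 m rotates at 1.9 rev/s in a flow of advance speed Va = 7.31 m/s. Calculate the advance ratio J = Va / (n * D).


Formula: J = Va / (n * D)
Step 1 — n * D = 1.9 * 7.6 = 14.44
Step 2 — J = 7.31 / 14.44 ≈ 0.50623 (5 s.f.)

0.50623


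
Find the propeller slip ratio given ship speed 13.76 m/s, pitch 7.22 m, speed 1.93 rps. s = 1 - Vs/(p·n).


Formula: s = 1 - Vs / (p * n)
Step 1 — p * n = 7.22 * 1.93 = 13.9346
Step 2 — Vs / (p*n) = 13.76 / 13.9346 = 0.98747 (6 d.p.)
Step 3 — s = 1 - 0.98747 = 0.01253

0.01253


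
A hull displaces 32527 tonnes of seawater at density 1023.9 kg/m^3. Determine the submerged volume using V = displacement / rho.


Formula: V = mass / rho
Step 1 — convert tonnes to kg: 32527 t * 1000 = 32527000 kg
Step 2 — V = 32527000 / 1023.9 ≈ 31768 m^3 (5 s.f.)

31768 m^3


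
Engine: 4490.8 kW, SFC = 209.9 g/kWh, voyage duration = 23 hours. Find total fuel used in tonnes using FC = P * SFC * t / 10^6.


Formula: FC (tonnes) = P * SFC * t / 1,000,000
Step 1 — P * SFC * t = 4490.8 * 209.9 * 23 = 21680235.16 g
Step 2 — FC (tonnes) = 21680235.16 / 1,000,000 ≈ 21.680 tonnes (5 s.f.)

21.680 tonnes


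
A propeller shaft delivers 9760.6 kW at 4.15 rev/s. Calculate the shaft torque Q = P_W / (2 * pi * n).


Formula: Q = P_W / (2 * pi * n)
Step 1 — P_W = 9760.6 kW * 1000 = 9760600.0 W
Step 2 — 2 * pi * n = 2 * pi * 4.15 = 26.075219
Step 3 — Q = 9760600.0 / 26.075219 ≈ 374320 N·m (5 s.f.)

374320 N·m


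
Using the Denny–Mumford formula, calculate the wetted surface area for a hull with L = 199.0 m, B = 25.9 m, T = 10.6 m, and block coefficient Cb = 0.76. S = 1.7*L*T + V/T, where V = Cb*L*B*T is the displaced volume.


Formula: S = 1.7*L*T + V/T with V = Cb*L*B*T, i.e. S = L * (1.7*T + Cb*B)
Step 1 — 1.7*T = 1.7 * 10.6 = 18.02 m
Step 2 — Cb*B = 0.76 * 25.9 = 19.684 m
Step 3 — 1.7*T + Cb*B = 18.02 + 19.684 = 37.704 m
Step 4 — S = 199.0 * 37.704 ≈ 7503.1 m^2 (5 s.f.)

7503.1 m^2


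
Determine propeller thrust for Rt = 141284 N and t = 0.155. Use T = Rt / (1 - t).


Formula: T = Rt / (1 - t)
Step 1 — (1 - t) = 1 - 0.155 = 0.845
Step 2 — T = 141284 / 0.845 ≈ 167200 N (5 s.f.)

167200 N


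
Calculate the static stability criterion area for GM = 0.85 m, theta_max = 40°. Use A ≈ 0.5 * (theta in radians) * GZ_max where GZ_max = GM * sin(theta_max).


Formula: GZ_max = GM * sin(theta); Area = 0.5 * theta_rad * GZ_max
Step 1 — GZ_max = 0.85 * sin(40°) = 0.85 * 0.642788 = 0.54637 m
Step 2 — theta_rad = 40 * pi/180 = 0.698132 rad
Step 3 — Area = 0.5 * 0.698132 * 0.54637 ≈ 0.19072 m·rad (5 s.f.)

0.19072 m·rad


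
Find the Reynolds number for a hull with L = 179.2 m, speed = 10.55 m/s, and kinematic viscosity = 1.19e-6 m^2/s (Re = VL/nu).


Formula: Re = V * L / nu
Step 1 — V * L = 10.55 * 179.2 = 1890.56 m^2/s
Step 2 — Re = 1890.56 / 1.19e-6 = 1.59e+09

1.59e+09


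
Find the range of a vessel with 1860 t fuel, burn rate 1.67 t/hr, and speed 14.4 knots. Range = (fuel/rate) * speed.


Formula: endurance = fuel / rate; range = endurance * speed
Step 1 — endurance = 1860 / 1.67 = 1113.7725 hours
Step 2 — range = 1113.7725 * 14.4 ≈ 16038 nautical miles (5 s.f.)

16038 NM


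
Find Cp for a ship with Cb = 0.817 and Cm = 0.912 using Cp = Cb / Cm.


Formula: Cp = Cb / Cm
Substituting: Cp = 0.817 / 0.912
Result: Cp ≈ 0.89583 (5 s.f.)

0.89583


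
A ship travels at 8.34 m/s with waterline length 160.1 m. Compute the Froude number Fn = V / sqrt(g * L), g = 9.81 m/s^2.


Formula: Fn = V / sqrt(g * L)
Step 1 — g * L = 9.81 * 160.1 = 1570.581
Step 2 — sqrt(g * L) = sqrt(1570.581) = 39.630556
Step 3 — Fn = 8.34 / 39.630556 ≈ 0.21044 (5 s.f.)

0.21044


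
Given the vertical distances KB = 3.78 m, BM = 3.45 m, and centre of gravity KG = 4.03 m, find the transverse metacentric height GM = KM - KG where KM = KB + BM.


Formula: GM = KB + BM - KG
Step 1 — KM = KB + BM = 3.78 + 3.45 = 7.23 m
Step 2 — GM = KM - KG = 7.23 - 4.03 = 3.2 m

3.2 m


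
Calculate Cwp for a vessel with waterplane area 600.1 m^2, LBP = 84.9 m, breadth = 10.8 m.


Formula: Cwp = Aw / (L * B)
Step 1 — L * B = 84.9 * 10.8 = 916.92 m^2
Step 2 — Cwp = 600.1 / 916.92 ≈ 0.65447 (5 s.f.)

0.65447


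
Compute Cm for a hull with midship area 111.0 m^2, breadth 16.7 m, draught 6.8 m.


Formula: Cm = Am / (B * T)
Step 1 — B * T = 16.7 * 6.8 = 113.56 m^2
Step 2 — Cm = 111.0 / 113.56 ≈ 0.97746 (5 s.f.)

0.97746


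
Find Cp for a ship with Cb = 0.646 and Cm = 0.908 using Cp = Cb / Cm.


Formula: Cp = Cb / Cm
Substituting: Cp = 0.646 / 0.908
Result: Cp ≈ 0.71145 (5 s.f.)

0.71145


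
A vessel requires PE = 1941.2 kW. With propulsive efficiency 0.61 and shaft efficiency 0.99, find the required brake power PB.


Formula: PB = PE / (eta_D * eta_S)
Step 1 — combined efficiency = eta_D * eta_S = 0.61 * 0.99 = 0.6039
Step 2 — PB = 1941.2 / 0.6039 ≈ 3214.4 kW (5 s.f.)

3214.4 kW


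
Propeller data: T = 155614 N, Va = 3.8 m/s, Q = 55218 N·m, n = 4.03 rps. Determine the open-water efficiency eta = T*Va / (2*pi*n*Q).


Formula: eta = T * Va / (2 * pi * n * Q)
Step 1 — numerator = T * Va = 155614 * 3.8 = 591333.2
Step 2 — 2 * pi * n = 2 * pi * 4.03 = 25.321237
Step 3 — denominator = 25.321237 * 55218 = 1398188.06
Step 4 — eta = 591333.2 / 1398188.06 ≈ 0.42293 (5 s.f.)

0.42293


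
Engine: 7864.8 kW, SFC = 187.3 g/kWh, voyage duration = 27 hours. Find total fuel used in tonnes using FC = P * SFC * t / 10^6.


Formula: FC (tonnes) = P * SFC * t / 1,000,000
Step 1 — P * SFC * t = 7864.8 * 187.3 * 27 = 39773080.08 g
Step 2 — FC (tonnes) = 39773080.08 / 1,000,000 ≈ 39.773 tonnes (5 s.f.)

39.773 tonnes


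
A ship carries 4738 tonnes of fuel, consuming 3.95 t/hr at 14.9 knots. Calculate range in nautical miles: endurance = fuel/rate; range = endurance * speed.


Formula: endurance = fuel / rate; range = endurance * speed
Step 1 — endurance = 4738 / 3.95 = 1199.4937 hours
Step 2 — range = 1199.4937 * 14.9 ≈ 17872 nautical miles (5 s.f.)

17872 NM


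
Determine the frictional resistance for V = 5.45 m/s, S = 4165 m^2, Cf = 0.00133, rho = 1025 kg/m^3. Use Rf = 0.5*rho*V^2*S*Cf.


Formula: Rf = 0.5 * rho * V^2 * S * Cf
Step 1 — V^2 = 5.45^2 = 29.7025
Step 2 — 0.5 * rho * V^2 = 0.5 * 1025 * 29.7025 = 15222.53125
Step 3 — Rf = 15222.53125 * 4165 * 0.00133 ≈ 84324 N (5 s.f.)

84324 N


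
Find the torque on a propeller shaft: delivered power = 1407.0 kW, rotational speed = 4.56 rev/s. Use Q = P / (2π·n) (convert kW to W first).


Formula: Q = P_W / (2 * pi * n)
Step 1 — P_W = 1407.0 kW * 1000 = 1407000.0 W
Step 2 — 2 * pi * n = 2 * pi * 4.56 = 28.651325
Step 3 — Q = 1407000.0 / 28.651325 ≈ 49108 N·m (5 s.f.)

49108 N·m


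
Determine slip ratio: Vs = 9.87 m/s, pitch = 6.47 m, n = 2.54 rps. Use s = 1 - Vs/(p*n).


Formula: s = 1 - Vs / (p * n)
Step 1 — p * n = 6.47 * 2.54 = 16.4338
Step 2 — Vs / (p*n) = 9.87 / 16.4338 = 0.600591 (6 d.p.)
Step 3 — s = 1 - 0.600591 = 0.399409

0.399409


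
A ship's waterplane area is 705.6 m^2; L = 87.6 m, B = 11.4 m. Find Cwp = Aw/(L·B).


Formula: Cwp = Aw / (L * B)
Step 1 — L * B = 87.6 * 11.4 = 998.64 m^2
Step 2 — Cwp = 705.6 / 998.64 ≈ 0.70656 (5 s.f.)

0.70656


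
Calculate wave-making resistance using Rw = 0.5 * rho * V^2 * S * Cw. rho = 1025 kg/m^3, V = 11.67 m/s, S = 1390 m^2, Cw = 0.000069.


Formula: Rw = 0.5 * rho * V^2 * S * Cw
Step 1 — V^2 = 11.67^2 = 136.1889
Step 2 — 0.5 * rho * V^2 = 0.5 * 1025 * 136.1889 = 69796.81125
Step 3 — Rw = 69796.81125 * 1390 * 0.000069 ≈ 6694.2 N (5 s.f.)

6694.2 N


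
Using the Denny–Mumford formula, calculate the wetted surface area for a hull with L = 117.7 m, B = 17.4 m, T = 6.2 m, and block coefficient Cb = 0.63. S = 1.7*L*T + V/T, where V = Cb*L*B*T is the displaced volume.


Formula: S = 1.7*L*T + V/T with V = Cb*L*B*T, i.e. S = L * (1.7*T + Cb*B)
Step 1 — 1.7*T = 1.7 * 6.2 = 10.54 m
Step 2 — Cb*B = 0.63 * 17.4 = 10.962 m
Step 3 — 1.7*T + Cb*B = 10.54 + 10.962 = 21.502 m
Step 4 — S = 117.7 * 21.502 ≈ 2530.8 m^2 (5 s.f.)

2530.8 m^2


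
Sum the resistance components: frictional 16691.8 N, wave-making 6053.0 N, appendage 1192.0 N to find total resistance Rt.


Formula: Rt = Rf + Rw + Ra
Substituting: Rt = 16691.8 + 6053.0 + 1192.0
Result: Rt = 23936.8 N

23936.8 N


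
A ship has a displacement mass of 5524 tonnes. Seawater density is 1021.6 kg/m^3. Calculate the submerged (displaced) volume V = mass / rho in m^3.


Formula: V = mass / rho
Step 1 — convert tonnes to kg: 5524 t * 1000 = 5524000 kg
Step 2 — V = 5524000 / 1021.6 ≈ 5407.2 m^3 (5 s.f.)

5407.2 m^3


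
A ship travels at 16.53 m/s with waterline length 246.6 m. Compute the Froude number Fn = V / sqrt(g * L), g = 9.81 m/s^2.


Formula: Fn = V / sqrt(g * L)
Step 1 — g * L = 9.81 * 246.6 = 2419.146
Step 2 — sqrt(g * L) = sqrt(2419.146) = 49.184815
Step 3 — Fn = 16.53 / 49.184815 ≈ 0.33608 (5 s.f.)

0.33608


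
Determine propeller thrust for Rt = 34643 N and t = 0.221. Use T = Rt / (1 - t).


Formula: T = Rt / (1 - t)
Step 1 — (1 - t) = 1 - 0.221 = 0.779
Step 2 — T = 34643 / 0.779 ≈ 44471 N (5 s.f.)

44471 N


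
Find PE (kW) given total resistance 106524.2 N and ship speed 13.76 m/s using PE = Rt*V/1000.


Formula: PE = Rt * V / 1000 (kW)
Step 1 — PE (W) = 106524.2 * 13.76 = 1465772.992 W
Step 2 — PE (kW) = 1465772.992 / 1000 ≈ 1465.8 kW (5 s.f.)

1465.8 kW


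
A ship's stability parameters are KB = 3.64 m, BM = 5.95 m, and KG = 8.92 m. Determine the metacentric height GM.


Formula: GM = KB + BM - KG
Step 1 — KM = KB + BM = 3.64 + 5.95 = 9.59 m
Step 2 — GM = KM - KG = 9.59 - 8.92 = 0.67 m

0.67 m


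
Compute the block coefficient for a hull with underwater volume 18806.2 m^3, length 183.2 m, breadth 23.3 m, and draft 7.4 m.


Formula: Cb = V / (L * B * T)
Step 1 — L * B * T = 183.2 * 23.3 * 7.4 = 31587.344 m^3
Step 2 — Cb = 18806.2 / 31587.344 ≈ 0.59537 (5 s.f.)

0.59537


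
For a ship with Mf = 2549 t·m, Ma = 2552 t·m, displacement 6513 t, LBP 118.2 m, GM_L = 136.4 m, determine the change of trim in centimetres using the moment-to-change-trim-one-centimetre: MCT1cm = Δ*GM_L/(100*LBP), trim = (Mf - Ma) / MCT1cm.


Formula: net trimming moment = Mf - Ma; MCT1cm = Δ*GM_L/(100*LBP); trim = net moment / MCT1cm
Step 1 — net trimming moment = 2549 - 2552 = -3 t·m
Step 2 — MCT1cm = 6513 * 136.4 / (100 * 118.2) = 75.1585 t·m/cm
Step 3 — trim = -3 / 75.1585 ≈ -0.039916 cm (5 s.f.)

-0.039916 cm


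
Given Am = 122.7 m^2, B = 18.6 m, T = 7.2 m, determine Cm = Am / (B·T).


Formula: Cm = Am / (B * T)
Step 1 — B * T = 18.6 * 7.2 = 133.92 m^2
Step 2 — Cm = 122.7 / 133.92 ≈ 0.91622 (5 s.f.)

0.91622


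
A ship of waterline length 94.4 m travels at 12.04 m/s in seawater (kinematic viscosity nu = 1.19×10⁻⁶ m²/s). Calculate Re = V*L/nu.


Formula: Re = V * L / nu
Step 1 — V * L = 12.04 * 94.4 = 1136.576 m^2/s
Step 2 — Re = 1136.576 / 1.19e-6 = 9.55e+08

9.55e+08


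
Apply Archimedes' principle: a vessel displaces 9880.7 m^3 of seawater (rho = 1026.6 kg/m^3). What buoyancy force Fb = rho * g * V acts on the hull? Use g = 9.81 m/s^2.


Formula: Fb = rho * g * V
Substituting: Fb = 1026.6 * 9.81 * 9880.7
Intermediate: 1026.6 * 9.81 = 10070.946
Result: Fb = 10070.946 * 9880.7 ≈ 99508000 N (5 s.f.)

99508000 N


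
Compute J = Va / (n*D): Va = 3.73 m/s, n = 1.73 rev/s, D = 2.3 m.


Formula: J = Va / (n * D)
Step 1 — n * D = 1.73 * 2.3 = 3.979
Step 2 — J = 3.73 / 3.979 ≈ 0.93742 (5 s.f.)

0.93742


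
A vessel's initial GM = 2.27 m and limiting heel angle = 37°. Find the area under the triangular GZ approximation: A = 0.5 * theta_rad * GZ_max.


Formula: GZ_max = GM * sin(theta); Area = 0.5 * theta_rad * GZ_max
Step 1 — GZ_max = 2.27 * sin(37°) = 2.27 * 0.601815 = 1.36612 m
Step 2 — theta_rad = 37 * pi/180 = 0.645772 rad
Step 3 — Area = 0.5 * 0.645772 * 1.36612 ≈ 0.44110 m·rad (5 s.f.)

0.44110 m·rad


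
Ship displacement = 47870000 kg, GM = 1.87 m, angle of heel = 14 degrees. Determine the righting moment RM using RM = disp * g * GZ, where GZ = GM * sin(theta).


Formula: GZ = GM * sin(theta); RM = disp * g * GZ
Step 1 — GZ = 1.87 * sin(14°) = 1.87 * 0.241922 = 0.452394 m
Step 2 — RM = 47870000 * 9.81 * 0.452394 ≈ 212450000 N·m (5 s.f.)

212450000 N·m


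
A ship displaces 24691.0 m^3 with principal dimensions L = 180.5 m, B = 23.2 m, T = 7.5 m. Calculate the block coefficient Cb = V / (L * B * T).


Formula: Cb = V / (L * B * T)
Step 1 — L * B * T = 180.5 * 23.2 * 7.5 = 31407.0 m^3
Step 2 — Cb = 24691.0 / 31407.0 ≈ 0.78616 (5 s.f.)

0.78616


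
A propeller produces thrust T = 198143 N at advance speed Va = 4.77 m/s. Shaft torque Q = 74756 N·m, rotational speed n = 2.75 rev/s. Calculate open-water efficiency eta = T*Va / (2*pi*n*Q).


Formula: eta = T * Va / (2 * pi * n * Q)
Step 1 — numerator = T * Va = 198143 * 4.77 = 945142.11
Step 2 — 2 * pi * n = 2 * pi * 2.75 = 17.27876
Step 3 — denominator = 17.27876 * 74756 = 1291690.98
Step 4 — eta = 945142.11 / 1291690.98 ≈ 0.73171 (5 s.f.)

0.73171


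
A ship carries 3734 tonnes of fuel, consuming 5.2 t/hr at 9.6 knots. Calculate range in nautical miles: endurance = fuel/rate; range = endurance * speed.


Formula: endurance = fuel / rate; range = endurance * speed
Step 1 — endurance = 3734 / 5.2 = 718.0769 hours
Step 2 — range = 718.0769 * 9.6 ≈ 6893.5 nautical miles (5 s.f.)

6893.5 NM


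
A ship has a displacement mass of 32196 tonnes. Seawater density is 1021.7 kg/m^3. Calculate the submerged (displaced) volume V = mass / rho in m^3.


Formula: V = mass / rho
Step 1 — convert tonnes to kg: 32196 t * 1000 = 32196000 kg
Step 2 — V = 32196000 / 1021.7 ≈ 31512 m^3 (5 s.f.)

31512 m^3


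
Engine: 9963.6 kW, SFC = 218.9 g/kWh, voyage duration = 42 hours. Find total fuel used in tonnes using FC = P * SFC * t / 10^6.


Formula: FC (tonnes) = P * SFC * t / 1,000,000
Step 1 — P * SFC * t = 9963.6 * 218.9 * 42 = 91603345.68 g
Step 2 — FC (tonnes) = 91603345.68 / 1,000,000 ≈ 91.603 tonnes (5 s.f.)

91.603 tonnes


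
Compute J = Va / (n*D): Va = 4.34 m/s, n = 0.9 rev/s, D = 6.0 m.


Formula: J = Va / (n * D)
Step 1 — n * D = 0.9 * 6.0 = 5.4
Step 2 — J = 4.34 / 5.4 ≈ 0.80370 (5 s.f.)

0.80370


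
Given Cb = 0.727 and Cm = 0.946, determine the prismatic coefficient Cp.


Formula: Cp = Cb / Cm
Substituting: Cp = 0.727 / 0.946
Result: Cp ≈ 0.76850 (5 s.f.)

0.76850


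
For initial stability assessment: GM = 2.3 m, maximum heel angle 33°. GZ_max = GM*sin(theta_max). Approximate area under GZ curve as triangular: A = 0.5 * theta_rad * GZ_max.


Formula: GZ_max = GM * sin(theta); Area = 0.5 * theta_rad * GZ_max
Step 1 — GZ_max = 2.3 * sin(33°) = 2.3 * 0.544639 = 1.25267 m
Step 2 — theta_rad = 33 * pi/180 = 0.575959 rad
Step 3 — Area = 0.5 * 0.575959 * 1.25267 ≈ 0.36074 m·rad (5 s.f.)

0.36074 m·rad


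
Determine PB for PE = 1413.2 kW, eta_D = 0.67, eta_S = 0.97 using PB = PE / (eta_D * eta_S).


Formula: PB = PE / (eta_D * eta_S)
Step 1 — combined efficiency = eta_D * eta_S = 0.67 * 0.97 = 0.6499
Step 2 — PB = 1413.2 / 0.6499 ≈ 2174.5 kW (5 s.f.)

2174.5 kW


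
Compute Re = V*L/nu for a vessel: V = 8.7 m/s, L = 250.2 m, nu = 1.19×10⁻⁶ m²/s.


Formula: Re = V * L / nu
Step 1 — V * L = 8.7 * 250.2 = 2176.74 m^2/s
Step 2 — Re = 2176.74 / 1.19e-6 = 1.83e+09

1.83e+09


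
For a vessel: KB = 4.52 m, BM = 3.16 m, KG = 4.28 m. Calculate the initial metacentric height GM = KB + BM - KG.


Formula: GM = KB + BM - KG
Step 1 — KM = KB + BM = 4.52 + 3.16 = 7.68 m
Step 2 — GM = KM - KG = 7.68 - 4.28 = 3.4 m

3.4 m


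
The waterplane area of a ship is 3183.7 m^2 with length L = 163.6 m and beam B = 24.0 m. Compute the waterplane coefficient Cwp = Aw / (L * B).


Formula: Cwp = Aw / (L * B)
Step 1 — L * B = 163.6 * 24.0 = 3926.4 m^2
Step 2 — Cwp = 3183.7 / 3926.4 ≈ 0.81084 (5 s.f.)

0.81084


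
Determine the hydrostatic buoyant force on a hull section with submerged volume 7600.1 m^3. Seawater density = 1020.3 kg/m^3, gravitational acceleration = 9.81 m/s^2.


Formula: Fb = rho * g * V
Substituting: Fb = 1020.3 * 9.81 * 7600.1
Intermediate: 1020.3 * 9.81 = 10009.143
Result: Fb = 10009.143 * 7600.1 ≈ 76070000 N (5 s.f.)

76070000 N


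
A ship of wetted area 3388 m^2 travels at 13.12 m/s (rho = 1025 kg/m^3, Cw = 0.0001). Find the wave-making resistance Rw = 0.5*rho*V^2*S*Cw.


Formula: Rw = 0.5 * rho * V^2 * S * Cw
Step 1 — V^2 = 13.12^2 = 172.1344
Step 2 — 0.5 * rho * V^2 = 0.5 * 1025 * 172.1344 = 88218.88
Step 3 — Rw = 88218.88 * 3388 * 0.0001 ≈ 29889 N (5 s.f.)

29889 N


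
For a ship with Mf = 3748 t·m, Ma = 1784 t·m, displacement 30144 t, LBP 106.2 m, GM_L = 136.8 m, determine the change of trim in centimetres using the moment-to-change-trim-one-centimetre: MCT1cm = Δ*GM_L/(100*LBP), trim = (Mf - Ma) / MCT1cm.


Formula: net trimming moment = Mf - Ma; MCT1cm = Δ*GM_L/(100*LBP); trim = net moment / MCT1cm
Step 1 — net trimming moment = 3748 - 1784 = 1964 t·m
Step 2 — MCT1cm = 30144 * 136.8 / (100 * 106.2) = 388.2956 t·m/cm
Step 3 — trim = 1964 / 388.2956 ≈ 5.0580 cm (5 s.f.)

5.0580 cm
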